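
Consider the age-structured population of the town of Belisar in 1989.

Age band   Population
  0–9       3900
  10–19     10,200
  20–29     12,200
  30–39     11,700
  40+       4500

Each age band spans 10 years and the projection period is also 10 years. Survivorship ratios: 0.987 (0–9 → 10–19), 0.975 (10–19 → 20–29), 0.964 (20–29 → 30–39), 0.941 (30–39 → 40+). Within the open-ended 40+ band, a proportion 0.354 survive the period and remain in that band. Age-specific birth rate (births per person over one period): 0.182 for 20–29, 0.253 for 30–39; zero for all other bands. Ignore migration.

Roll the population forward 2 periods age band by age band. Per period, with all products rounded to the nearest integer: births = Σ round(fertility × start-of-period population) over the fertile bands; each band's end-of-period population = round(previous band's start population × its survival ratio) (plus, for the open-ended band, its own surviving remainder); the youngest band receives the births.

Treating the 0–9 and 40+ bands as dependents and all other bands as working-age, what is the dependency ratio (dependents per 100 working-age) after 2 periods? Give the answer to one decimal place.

Let group 1 be 0–9 through group 5 = 40+.
After projecting period 1:
Births: 12200 * 0.182 = 2220  |  11700 * 0.253 = 2960 ⇒ total 5180
Group 2: 3900 * 0.987 = 3849
Group 3: 10200 * 0.975 = 9945
Group 4: 12200 * 0.964 = 11761
Group 5: 11700 * 0.941 + 4500 * 0.354 = 11010 + 1593 = 12603
Population now: 0–9=5180, 10–19=3849, 20–29=9945, 30–39=11761, 40+=12603
After projecting period 2:
Births: 9945 * 0.182 = 1810  |  11761 * 0.253 = 2976 ⇒ total 4786
Group 2: 5180 * 0.987 = 5113
Group 3: 3849 * 0.975 = 3753
Group 4: 9945 * 0.964 = 9587
Group 5: 11761 * 0.941 + 12603 * 0.354 = 11067 + 4461 = 15528
Population now: 0–9=4786, 10–19=5113, 20–29=3753, 30–39=9587, 40+=15528
Dependents (band 0–9 + band 40+) = 4786 + 15528 = 20314; working-age = 18453; ratio = 20314/18453 × 100 = 110.1

110.1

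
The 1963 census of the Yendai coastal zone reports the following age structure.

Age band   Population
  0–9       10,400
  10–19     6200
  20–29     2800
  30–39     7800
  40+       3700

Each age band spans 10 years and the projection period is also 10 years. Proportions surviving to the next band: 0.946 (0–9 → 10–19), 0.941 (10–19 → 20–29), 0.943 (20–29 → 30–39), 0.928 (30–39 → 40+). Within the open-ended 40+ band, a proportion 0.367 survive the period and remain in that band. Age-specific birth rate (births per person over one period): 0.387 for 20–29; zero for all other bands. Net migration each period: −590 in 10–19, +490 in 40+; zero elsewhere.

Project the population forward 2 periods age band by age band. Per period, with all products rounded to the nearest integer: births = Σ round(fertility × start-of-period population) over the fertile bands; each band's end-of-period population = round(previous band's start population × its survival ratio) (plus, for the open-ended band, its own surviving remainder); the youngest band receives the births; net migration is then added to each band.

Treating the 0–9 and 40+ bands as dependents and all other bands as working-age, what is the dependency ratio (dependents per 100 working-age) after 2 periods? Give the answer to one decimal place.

(Bands numbered youngest = 1 to oldest = 5.)
After projecting period 1:
Births: 2800 * 0.387 = 1084
Band 2: 10400 * 0.946 = 9838
Band 3: 6200 * 0.941 = 5834
Band 4: 2800 * 0.943 = 2640
Band 5: 7800 * 0.928 + 3700 * 0.367 = 7238 + 1358 = 8596
Net migration: Band 2 − 590 → 9248; Band 5 + 490 → 9086
End of period: [1084, 9248, 5834, 2640, 9086]
After projecting period 2:
Births: 5834 * 0.387 = 2258
Band 2: 1084 * 0.946 = 1025
Band 3: 9248 * 0.941 = 8702
Band 4: 5834 * 0.943 = 5501
Band 5: 2640 * 0.928 + 9086 * 0.367 = 2450 + 3335 = 5785
Net migration: Band 2 − 590 → 435; Band 5 + 490 → 6275
End of period: [2258, 435, 8702, 5501, 6275]
Dependents (band 0–9 + band 40+) = 2258 + 6275 = 8533; working-age = 14638; ratio = 8533/14638 × 100 = 58.3

58.3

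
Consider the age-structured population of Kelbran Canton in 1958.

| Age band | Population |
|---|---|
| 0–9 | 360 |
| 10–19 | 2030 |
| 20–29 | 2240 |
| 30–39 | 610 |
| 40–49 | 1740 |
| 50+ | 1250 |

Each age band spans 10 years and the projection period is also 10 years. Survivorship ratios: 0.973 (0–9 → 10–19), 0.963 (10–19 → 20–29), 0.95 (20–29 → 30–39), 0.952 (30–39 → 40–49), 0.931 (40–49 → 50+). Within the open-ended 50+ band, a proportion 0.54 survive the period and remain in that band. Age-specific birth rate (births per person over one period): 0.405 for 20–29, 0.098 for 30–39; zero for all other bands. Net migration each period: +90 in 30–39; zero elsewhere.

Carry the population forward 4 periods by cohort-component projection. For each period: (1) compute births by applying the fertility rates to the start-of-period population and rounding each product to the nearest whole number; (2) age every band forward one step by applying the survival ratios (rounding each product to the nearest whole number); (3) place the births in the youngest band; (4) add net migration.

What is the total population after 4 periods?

6319

Period 1:
Births: 2240 * 0.405 = 907 ; 610 * 0.098 = 60 → 967
10–19: 360 * 0.973 = 350
20–29: 2030 * 0.963 = 1955
30–39: 2240 * 0.95 = 2128
40–49: 610 * 0.952 = 581
50+: 1740 * 0.931 + 1250 * 0.54 = 1620 + 675 = 2295
Net migration: 30–39 + 90 → 2218
End of period: [967, 350, 1955, 2218, 581, 2295]
Period 2:
Births: 1955 * 0.405 = 792 ; 2218 * 0.098 = 217 → 1009
10–19: 967 * 0.973 = 941
20–29: 350 * 0.963 = 337
30–39: 1955 * 0.95 = 1857
40–49: 2218 * 0.952 = 2112
50+: 581 * 0.931 + 2295 * 0.54 = 541 + 1239 = 1780
Net migration: 30–39 + 90 → 1947
End of period: [1009, 941, 337, 1947, 2112, 1780]
Period 3:
Births: 337 * 0.405 = 136 ; 1947 * 0.098 = 191 → 327
10–19: 1009 * 0.973 = 982
20–29: 941 * 0.963 = 906
30–39: 337 * 0.95 = 320
40–49: 1947 * 0.952 = 1854
50+: 2112 * 0.931 + 1780 * 0.54 = 1966 + 961 = 2927
Net migration: 30–39 + 90 → 410
End of period: [327, 982, 906, 410, 1854, 2927]
Period 4:
Births: 906 * 0.405 = 367 ; 410 * 0.098 = 40 → 407
10–19: 327 * 0.973 = 318
20–29: 982 * 0.963 = 946
30–39: 906 * 0.95 = 861
40–49: 410 * 0.952 = 390
50+: 1854 * 0.931 + 2927 * 0.54 = 1726 + 1581 = 3307
Net migration: 30–39 + 90 → 951
End of period: [407, 318, 946, 951, 390, 3307]
Total after period 4: 407 + 318 + 946 + 951 + 390 + 3307 = 6319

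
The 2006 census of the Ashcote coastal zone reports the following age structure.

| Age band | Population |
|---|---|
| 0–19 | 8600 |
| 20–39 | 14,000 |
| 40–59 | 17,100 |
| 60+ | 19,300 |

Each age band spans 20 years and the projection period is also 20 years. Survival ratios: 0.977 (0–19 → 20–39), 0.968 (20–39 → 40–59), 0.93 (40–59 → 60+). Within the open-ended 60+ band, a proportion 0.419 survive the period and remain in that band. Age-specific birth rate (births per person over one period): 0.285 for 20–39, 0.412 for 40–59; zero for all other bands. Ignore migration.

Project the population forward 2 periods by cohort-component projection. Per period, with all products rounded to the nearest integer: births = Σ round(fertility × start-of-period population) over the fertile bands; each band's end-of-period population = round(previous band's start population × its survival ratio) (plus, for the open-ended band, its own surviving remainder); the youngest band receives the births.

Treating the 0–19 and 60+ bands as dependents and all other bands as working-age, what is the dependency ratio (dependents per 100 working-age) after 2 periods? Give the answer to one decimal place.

Numbering the groups 1..4 from youngest to oldest:
Period 1:
Births: 14000 * 0.285 = 3990 ; 17100 * 0.412 = 7045 ⇒ total 11035
Group 2: 8600 * 0.977 = 8402
Group 3: 14000 * 0.968 = 13552
Group 4: 17100 * 0.93 + 19300 * 0.419 = 15903 + 8087 = 23990
Giving 11035 / 8402 / 13552 / 23990.
Period 2:
Births: 8402 * 0.285 = 2395 ; 13552 * 0.412 = 5583 ⇒ total 7978
Group 2: 11035 * 0.977 = 10781
Group 3: 8402 * 0.968 = 8133
Group 4: 13552 * 0.93 + 23990 * 0.419 = 12603 + 10052 = 22655
Giving 7978 / 10781 / 8133 / 22655.
Dependents (band 0–19 + band 60+) = 7978 + 22655 = 30633; working-age = 18914; ratio = 30633/18914 × 100 = 162.0

162.0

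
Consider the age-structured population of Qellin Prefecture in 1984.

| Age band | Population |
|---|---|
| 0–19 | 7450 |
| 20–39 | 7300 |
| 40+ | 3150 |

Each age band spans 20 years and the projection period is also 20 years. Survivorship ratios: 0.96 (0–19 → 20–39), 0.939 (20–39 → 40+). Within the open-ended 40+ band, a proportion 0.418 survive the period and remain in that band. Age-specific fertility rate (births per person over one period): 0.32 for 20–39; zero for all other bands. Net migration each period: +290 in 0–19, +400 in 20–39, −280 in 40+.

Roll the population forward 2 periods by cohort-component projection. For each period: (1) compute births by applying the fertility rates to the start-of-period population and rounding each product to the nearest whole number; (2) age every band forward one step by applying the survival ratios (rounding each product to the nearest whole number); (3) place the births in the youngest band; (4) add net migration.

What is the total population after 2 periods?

15738

Period 1:
Births: 7300 * 0.32 = 2336
20–39: 7450 * 0.96 = 7152
40+: 7300 * 0.939 + 3150 * 0.418 = 6855 + 1317 = 8172
Net migration: 0–19 + 290 → 2626; 20–39 + 400 → 7552; 40+ − 280 → 7892
Giving 2626 / 7552 / 7892.
Period 2:
Births: 7552 * 0.32 = 2417
20–39: 2626 * 0.96 = 2521
40+: 7552 * 0.939 + 7892 * 0.418 = 7091 + 3299 = 10390
Net migration: 0–19 + 290 → 2707; 20–39 + 400 → 2921; 40+ − 280 → 10110
Giving 2707 / 2921 / 10110.
Total after period 2: 2707 + 2921 + 10110 = 15738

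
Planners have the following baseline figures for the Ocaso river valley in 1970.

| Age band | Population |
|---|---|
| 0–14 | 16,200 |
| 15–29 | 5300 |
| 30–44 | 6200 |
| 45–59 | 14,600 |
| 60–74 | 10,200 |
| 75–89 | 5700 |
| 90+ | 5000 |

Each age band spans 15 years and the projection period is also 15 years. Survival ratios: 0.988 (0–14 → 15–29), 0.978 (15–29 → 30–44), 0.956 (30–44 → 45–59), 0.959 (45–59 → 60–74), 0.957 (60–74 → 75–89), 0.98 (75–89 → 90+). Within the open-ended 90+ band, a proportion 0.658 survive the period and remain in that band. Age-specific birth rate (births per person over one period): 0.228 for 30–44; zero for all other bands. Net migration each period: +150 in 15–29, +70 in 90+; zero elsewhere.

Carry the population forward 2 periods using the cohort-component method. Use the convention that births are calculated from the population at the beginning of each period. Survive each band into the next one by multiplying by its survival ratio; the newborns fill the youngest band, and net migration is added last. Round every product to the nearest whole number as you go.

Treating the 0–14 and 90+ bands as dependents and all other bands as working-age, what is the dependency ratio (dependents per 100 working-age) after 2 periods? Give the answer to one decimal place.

40.4

Call the bands 1 to 7, youngest first.
— Period 1 —
Births: 6200 × 0.228 = 1414
Band 2: 16200 × 0.988 = 16006
Band 3: 5300 × 0.978 = 5183
Band 4: 6200 × 0.956 = 5927
Band 5: 14600 × 0.959 = 14001
Band 6: 10200 × 0.957 = 9761
Band 7: 5700 × 0.98 + 5000 × 0.658 = 5586 + 3290 = 8876
Net migration: Band 2 + 150 → 16156; Band 7 + 70 → 8946
Giving 1414 / 16156 / 5183 / 5927 / 14001 / 9761 / 8946.
— Period 2 —
Births: 5183 × 0.228 = 1182
Band 2: 1414 × 0.988 = 1397
Band 3: 16156 × 0.978 = 15801
Band 4: 5183 × 0.956 = 4955
Band 5: 5927 × 0.959 = 5684
Band 6: 14001 × 0.957 = 13399
Band 7: 9761 × 0.98 + 8946 × 0.658 = 9566 + 5886 = 15452
Net migration: Band 2 + 150 → 1547; Band 7 + 70 → 15522
Giving 1182 / 1547 / 15801 / 4955 / 5684 / 13399 / 15522.
Dependents (band 0–14 + band 90+) = 1182 + 15522 = 16704; working-age = 41386; ratio = 16704/41386 × 100 = 40.4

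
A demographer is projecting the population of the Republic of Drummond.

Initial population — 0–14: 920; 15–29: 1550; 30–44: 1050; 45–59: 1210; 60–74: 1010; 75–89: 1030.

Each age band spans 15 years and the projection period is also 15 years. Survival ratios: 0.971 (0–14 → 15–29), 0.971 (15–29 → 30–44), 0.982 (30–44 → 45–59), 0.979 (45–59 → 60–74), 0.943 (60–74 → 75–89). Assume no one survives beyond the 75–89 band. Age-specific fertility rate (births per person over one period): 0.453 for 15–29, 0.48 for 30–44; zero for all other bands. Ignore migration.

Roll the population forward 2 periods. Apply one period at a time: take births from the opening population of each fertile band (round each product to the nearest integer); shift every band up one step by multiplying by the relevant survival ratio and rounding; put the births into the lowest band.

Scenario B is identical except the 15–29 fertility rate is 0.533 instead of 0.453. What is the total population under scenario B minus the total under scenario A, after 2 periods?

Period 1.
Births: 1550 * 0.453 = 702  |  1050 * 0.48 = 504 — total 1206
15–29: 920 * 0.971 = 893
30–44: 1550 * 0.971 = 1505
45–59: 1050 * 0.982 = 1031
60–74: 1210 * 0.979 = 1185
75–89: 1010 * 0.943 = 952
End of period: [1206, 893, 1505, 1031, 1185, 952]
Period 2.
Births: 893 * 0.453 = 405  |  1505 * 0.48 = 722 — total 1127
15–29: 1206 * 0.971 = 1171
30–44: 893 * 0.971 = 867
45–59: 1505 * 0.982 = 1478
60–74: 1031 * 0.979 = 1009
75–89: 1185 * 0.943 = 1117
End of period: [1127, 1171, 867, 1478, 1009, 1117]
Scenario A total after 2 periods: 6769
Scenario B projection —
Period 1.
Births: 1550 * 0.533 = 826  |  1050 * 0.48 = 504 — total 1330
15–29: 920 * 0.971 = 893
30–44: 1550 * 0.971 = 1505
45–59: 1050 * 0.982 = 1031
60–74: 1210 * 0.979 = 1185
75–89: 1010 * 0.943 = 952
End of period: [1330, 893, 1505, 1031, 1185, 952]
Period 2.
Births: 893 * 0.533 = 476  |  1505 * 0.48 = 722 — total 1198
15–29: 1330 * 0.971 = 1291
30–44: 893 * 0.971 = 867
45–59: 1505 * 0.982 = 1478
60–74: 1031 * 0.979 = 1009
75–89: 1185 * 0.943 = 1117
End of period: [1198, 1291, 867, 1478, 1009, 1117]
Scenario B total after 2 periods: 6960
Difference B − A = 6960 − 6769 = 191

191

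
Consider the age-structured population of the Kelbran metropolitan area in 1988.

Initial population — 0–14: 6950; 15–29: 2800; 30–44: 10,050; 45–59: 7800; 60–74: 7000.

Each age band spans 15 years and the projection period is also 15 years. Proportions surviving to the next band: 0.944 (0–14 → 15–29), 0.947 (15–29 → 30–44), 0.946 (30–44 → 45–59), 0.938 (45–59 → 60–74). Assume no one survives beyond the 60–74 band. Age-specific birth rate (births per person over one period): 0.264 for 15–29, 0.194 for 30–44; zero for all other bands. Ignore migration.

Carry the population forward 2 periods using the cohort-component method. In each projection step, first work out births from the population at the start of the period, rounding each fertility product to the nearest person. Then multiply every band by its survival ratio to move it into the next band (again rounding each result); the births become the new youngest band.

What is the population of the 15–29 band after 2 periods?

2538

After projecting period 1:
Births: 2800 × 0.264 = 739, 10050 × 0.194 = 1950 → total 2689
15–29: 6950 × 0.944 = 6561
30–44: 2800 × 0.947 = 2652
45–59: 10050 × 0.946 = 9507
60–74: 7800 × 0.938 = 7316
Giving 2689 / 6561 / 2652 / 9507 / 7316.
After projecting period 2:
Births: 6561 × 0.264 = 1732, 2652 × 0.194 = 514 → total 2246
15–29: 2689 × 0.944 = 2538
30–44: 6561 × 0.947 = 6213
45–59: 2652 × 0.946 = 2509
60–74: 9507 × 0.938 = 8918
Giving 2246 / 2538 / 6213 / 2509 / 8918.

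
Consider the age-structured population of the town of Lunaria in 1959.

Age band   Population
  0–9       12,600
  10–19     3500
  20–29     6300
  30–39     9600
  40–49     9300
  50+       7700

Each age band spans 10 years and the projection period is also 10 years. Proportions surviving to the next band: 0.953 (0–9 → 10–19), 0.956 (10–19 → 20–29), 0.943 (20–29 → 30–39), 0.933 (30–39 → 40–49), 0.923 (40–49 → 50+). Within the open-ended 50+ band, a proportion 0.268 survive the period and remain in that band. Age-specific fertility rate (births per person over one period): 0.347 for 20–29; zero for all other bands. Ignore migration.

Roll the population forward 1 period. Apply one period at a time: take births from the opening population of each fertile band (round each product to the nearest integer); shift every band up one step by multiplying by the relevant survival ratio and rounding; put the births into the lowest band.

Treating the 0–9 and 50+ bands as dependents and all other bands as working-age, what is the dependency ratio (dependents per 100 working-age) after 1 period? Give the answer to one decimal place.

Numbering the bands 1..6 from youngest to oldest:
Period 1:
Births: 6300 * 0.347 = 2186
Band 2: 12600 * 0.953 = 12008
Band 3: 3500 * 0.956 = 3346
Band 4: 6300 * 0.943 = 5941
Band 5: 9600 * 0.933 = 8957
Band 6: 9300 * 0.923 + 7700 * 0.268 = 8584 + 2064 = 10648
End of period: [2186, 12008, 3346, 5941, 8957, 10648]
Dependents (band 0–9 + band 50+) = 2186 + 10648 = 12834; working-age = 30252; ratio = 12834/30252 × 100 = 42.4

42.4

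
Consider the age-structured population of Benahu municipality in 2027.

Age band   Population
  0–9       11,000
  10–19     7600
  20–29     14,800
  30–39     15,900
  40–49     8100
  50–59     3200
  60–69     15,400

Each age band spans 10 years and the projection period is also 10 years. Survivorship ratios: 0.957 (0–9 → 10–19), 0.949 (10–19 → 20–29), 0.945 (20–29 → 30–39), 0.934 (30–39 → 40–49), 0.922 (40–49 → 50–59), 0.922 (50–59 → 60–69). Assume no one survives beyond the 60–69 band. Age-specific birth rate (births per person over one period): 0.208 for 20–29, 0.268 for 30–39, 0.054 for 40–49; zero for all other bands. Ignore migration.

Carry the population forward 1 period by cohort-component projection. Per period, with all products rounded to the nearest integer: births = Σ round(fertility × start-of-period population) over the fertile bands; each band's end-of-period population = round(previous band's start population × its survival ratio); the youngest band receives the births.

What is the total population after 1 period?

Call the bands 1 to 7, youngest first.
[period 1]
Births: 14800 * 0.208 = 3078 ; 15900 * 0.268 = 4261 ; 8100 * 0.054 = 437 — total 7776
Band 2: 11000 * 0.957 = 10527
Band 3: 7600 * 0.949 = 7212
Band 4: 14800 * 0.945 = 13986
Band 5: 15900 * 0.934 = 14851
Band 6: 8100 * 0.922 = 7468
Band 7: 3200 * 0.922 = 2950
End of period: [7776, 10527, 7212, 13986, 14851, 7468, 2950]
Total after period 1: 7776 + 10527 + 7212 + 13986 + 14851 + 7468 + 2950 = 64770

64770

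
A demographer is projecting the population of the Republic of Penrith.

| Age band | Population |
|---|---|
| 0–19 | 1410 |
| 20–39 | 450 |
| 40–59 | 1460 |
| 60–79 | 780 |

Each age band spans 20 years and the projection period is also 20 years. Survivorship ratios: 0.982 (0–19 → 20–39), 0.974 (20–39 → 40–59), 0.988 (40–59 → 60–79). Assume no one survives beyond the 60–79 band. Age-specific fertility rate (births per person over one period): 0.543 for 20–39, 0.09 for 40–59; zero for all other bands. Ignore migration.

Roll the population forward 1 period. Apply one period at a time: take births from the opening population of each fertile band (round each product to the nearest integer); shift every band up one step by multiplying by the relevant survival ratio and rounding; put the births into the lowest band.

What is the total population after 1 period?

Numbering the groups 1..4 from youngest to oldest:
Period 1:
Births: 450 * 0.543 = 244  |  1460 * 0.09 = 131 → total 375
Group 2: 1410 * 0.982 = 1385
Group 3: 450 * 0.974 = 438
Group 4: 1460 * 0.988 = 1442
Population now: 0–19=375, 20–39=1385, 40–59=438, 60–79=1442
Total after period 1: 375 + 1385 + 438 + 1442 = 3640

3640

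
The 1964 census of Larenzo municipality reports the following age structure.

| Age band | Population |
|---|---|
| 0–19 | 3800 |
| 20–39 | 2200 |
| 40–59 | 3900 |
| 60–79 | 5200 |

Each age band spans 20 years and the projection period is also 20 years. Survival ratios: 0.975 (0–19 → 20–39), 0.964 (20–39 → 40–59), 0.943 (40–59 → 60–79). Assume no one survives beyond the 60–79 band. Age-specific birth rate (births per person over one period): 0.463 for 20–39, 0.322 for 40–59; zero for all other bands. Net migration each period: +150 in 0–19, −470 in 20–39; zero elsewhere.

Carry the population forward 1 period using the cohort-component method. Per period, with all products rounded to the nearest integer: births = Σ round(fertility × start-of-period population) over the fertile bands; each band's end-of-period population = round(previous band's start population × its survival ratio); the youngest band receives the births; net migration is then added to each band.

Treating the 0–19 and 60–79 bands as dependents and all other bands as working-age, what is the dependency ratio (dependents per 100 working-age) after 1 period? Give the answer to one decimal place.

[period 1]
Births: 2200 × 0.463 = 1019, 3900 × 0.322 = 1256 — total 2275
20–39: 3800 × 0.975 = 3705
40–59: 2200 × 0.964 = 2121
60–79: 3900 × 0.943 = 3678
Net migration: 0–19 + 150 → 2425; 20–39 − 470 → 3235
End of period: [2425, 3235, 2121, 3678]
Dependents (band 0–19 + band 60–79) = 2425 + 3678 = 6103; working-age = 5356; ratio = 6103/5356 × 100 = 113.9

113.9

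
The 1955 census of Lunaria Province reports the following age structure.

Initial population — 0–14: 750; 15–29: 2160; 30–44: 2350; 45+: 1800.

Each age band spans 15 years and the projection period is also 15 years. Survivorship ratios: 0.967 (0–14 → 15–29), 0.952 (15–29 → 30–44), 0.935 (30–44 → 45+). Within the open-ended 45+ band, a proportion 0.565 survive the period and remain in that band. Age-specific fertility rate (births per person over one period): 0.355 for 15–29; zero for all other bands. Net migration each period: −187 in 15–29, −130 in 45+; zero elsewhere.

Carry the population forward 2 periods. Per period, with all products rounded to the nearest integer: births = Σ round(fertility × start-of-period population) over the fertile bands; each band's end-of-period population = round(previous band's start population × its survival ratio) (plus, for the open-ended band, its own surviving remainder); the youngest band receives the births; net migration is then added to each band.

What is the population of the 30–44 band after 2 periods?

Let group 1 be 0–14 through group 4 = 45+.
— Period 1 —
Births: 2160 * 0.355 = 767
Group 2: 750 * 0.967 = 725
Group 3: 2160 * 0.952 = 2056
Group 4: 2350 * 0.935 + 1800 * 0.565 = 2197 + 1017 = 3214
Net migration: Group 2 − 187 → 538; Group 4 − 130 → 3084
→ [767, 538, 2056, 3084]
— Period 2 —
Births: 538 * 0.355 = 191
Group 2: 767 * 0.967 = 742
Group 3: 538 * 0.952 = 512
Group 4: 2056 * 0.935 + 3084 * 0.565 = 1922 + 1742 = 3664
Net migration: Group 2 − 187 → 555; Group 4 − 130 → 3534
→ [191, 555, 512, 3534]

512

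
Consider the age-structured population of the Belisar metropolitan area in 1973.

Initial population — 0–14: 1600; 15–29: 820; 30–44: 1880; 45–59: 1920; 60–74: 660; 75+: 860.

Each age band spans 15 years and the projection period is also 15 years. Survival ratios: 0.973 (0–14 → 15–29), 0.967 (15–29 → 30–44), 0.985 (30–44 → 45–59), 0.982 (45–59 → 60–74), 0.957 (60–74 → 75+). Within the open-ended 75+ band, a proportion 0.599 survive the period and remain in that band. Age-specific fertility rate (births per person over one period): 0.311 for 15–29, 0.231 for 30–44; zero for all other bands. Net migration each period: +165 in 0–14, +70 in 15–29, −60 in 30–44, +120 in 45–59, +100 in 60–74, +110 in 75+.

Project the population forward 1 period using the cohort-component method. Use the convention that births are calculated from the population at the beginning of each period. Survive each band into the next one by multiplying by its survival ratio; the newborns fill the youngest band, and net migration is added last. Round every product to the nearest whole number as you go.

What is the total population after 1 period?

Numbering the bands 1..6 from youngest to oldest:
Period 1:
Births: 820 × 0.311 = 255  |  1880 × 0.231 = 434 ⇒ total 689
Band 2: 1600 × 0.973 = 1557
Band 3: 820 × 0.967 = 793
Band 4: 1880 × 0.985 = 1852
Band 5: 1920 × 0.982 = 1885
Band 6: 660 × 0.957 + 860 × 0.599 = 632 + 515 = 1147
Net migration: Band 1 + 165 → 854; Band 2 + 70 → 1627; Band 3 − 60 → 733; Band 4 + 120 → 1972; Band 5 + 100 → 1985; Band 6 + 110 → 1257
Giving 854 / 1627 / 733 / 1972 / 1985 / 1257.
Total after period 1: 854 + 1627 + 733 + 1972 + 1985 + 1257 = 8428

8428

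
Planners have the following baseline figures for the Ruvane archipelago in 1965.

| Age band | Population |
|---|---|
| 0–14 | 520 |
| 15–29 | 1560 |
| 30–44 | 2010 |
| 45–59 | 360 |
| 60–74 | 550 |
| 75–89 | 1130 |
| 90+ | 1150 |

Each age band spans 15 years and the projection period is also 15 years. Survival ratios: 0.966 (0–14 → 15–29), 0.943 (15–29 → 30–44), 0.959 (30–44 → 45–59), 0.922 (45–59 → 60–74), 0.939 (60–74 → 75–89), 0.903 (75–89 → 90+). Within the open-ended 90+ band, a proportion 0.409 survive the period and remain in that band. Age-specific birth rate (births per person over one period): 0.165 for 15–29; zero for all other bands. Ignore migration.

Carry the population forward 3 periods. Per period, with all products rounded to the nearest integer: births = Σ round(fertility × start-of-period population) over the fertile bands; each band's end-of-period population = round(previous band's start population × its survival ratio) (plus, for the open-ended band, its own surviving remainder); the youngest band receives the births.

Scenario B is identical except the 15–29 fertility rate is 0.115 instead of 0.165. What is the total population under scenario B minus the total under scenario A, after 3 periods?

-116

After projecting period 1:
Births: 1560 × 0.165 = 257
15–29: 520 × 0.966 = 502
30–44: 1560 × 0.943 = 1471
45–59: 2010 × 0.959 = 1928
60–74: 360 × 0.922 = 332
75–89: 550 × 0.939 = 516
90+: 1130 × 0.903 + 1150 × 0.409 = 1020 + 470 = 1490
→ [257, 502, 1471, 1928, 332, 516, 1490]
After projecting period 2:
Births: 502 × 0.165 = 83
15–29: 257 × 0.966 = 248
30–44: 502 × 0.943 = 473
45–59: 1471 × 0.959 = 1411
60–74: 1928 × 0.922 = 1778
75–89: 332 × 0.939 = 312
90+: 516 × 0.903 + 1490 × 0.409 = 466 + 609 = 1075
→ [83, 248, 473, 1411, 1778, 312, 1075]
After projecting period 3:
Births: 248 × 0.165 = 41
15–29: 83 × 0.966 = 80
30–44: 248 × 0.943 = 234
45–59: 473 × 0.959 = 454
60–74: 1411 × 0.922 = 1301
75–89: 1778 × 0.939 = 1670
90+: 312 × 0.903 + 1075 × 0.409 = 282 + 440 = 722
→ [41, 80, 234, 454, 1301, 1670, 722]
Scenario A total after 3 periods: 4502
Scenario B projection —
After projecting period 1:
Births: 1560 × 0.115 = 179
15–29: 520 × 0.966 = 502
30–44: 1560 × 0.943 = 1471
45–59: 2010 × 0.959 = 1928
60–74: 360 × 0.922 = 332
75–89: 550 × 0.939 = 516
90+: 1130 × 0.903 + 1150 × 0.409 = 1020 + 470 = 1490
→ [179, 502, 1471, 1928, 332, 516, 1490]
After projecting period 2:
Births: 502 × 0.115 = 58
15–29: 179 × 0.966 = 173
30–44: 502 × 0.943 = 473
45–59: 1471 × 0.959 = 1411
60–74: 1928 × 0.922 = 1778
75–89: 332 × 0.939 = 312
90+: 516 × 0.903 + 1490 × 0.409 = 466 + 609 = 1075
→ [58, 173, 473, 1411, 1778, 312, 1075]
After projecting period 3:
Births: 173 × 0.115 = 20
15–29: 58 × 0.966 = 56
30–44: 173 × 0.943 = 163
45–59: 473 × 0.959 = 454
60–74: 1411 × 0.922 = 1301
75–89: 1778 × 0.939 = 1670
90+: 312 × 0.903 + 1075 × 0.409 = 282 + 440 = 722
→ [20, 56, 163, 454, 1301, 1670, 722]
Scenario B total after 3 periods: 4386
Difference B − A = 4386 − 4502 = -116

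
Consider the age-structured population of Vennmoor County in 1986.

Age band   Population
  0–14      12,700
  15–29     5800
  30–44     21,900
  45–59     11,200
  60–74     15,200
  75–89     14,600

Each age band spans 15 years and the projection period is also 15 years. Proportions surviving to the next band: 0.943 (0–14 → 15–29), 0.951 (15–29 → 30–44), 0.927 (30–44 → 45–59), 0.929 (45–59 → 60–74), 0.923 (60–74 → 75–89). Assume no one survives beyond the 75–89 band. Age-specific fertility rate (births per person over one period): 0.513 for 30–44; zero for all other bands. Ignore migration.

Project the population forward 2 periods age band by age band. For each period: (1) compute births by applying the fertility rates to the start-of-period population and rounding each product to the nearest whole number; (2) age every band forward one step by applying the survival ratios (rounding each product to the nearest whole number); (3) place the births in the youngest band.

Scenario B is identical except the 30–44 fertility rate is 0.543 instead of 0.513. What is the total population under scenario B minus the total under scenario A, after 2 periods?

784

Call the groups 1 to 6, youngest first.
Period 1:
Births: 21900 × 0.513 = 11235
Group 2: 12700 × 0.943 = 11976
Group 3: 5800 × 0.951 = 5516
Group 4: 21900 × 0.927 = 20301
Group 5: 11200 × 0.929 = 10405
Group 6: 15200 × 0.923 = 14030
→ [11235, 11976, 5516, 20301, 10405, 14030]
Period 2:
Births: 5516 × 0.513 = 2830
Group 2: 11235 × 0.943 = 10595
Group 3: 11976 × 0.951 = 11389
Group 4: 5516 × 0.927 = 5113
Group 5: 20301 × 0.929 = 18860
Group 6: 10405 × 0.923 = 9604
→ [2830, 10595, 11389, 5113, 18860, 9604]
Scenario A total after 2 periods: 58391
Scenario B projection —
Period 1:
Births: 21900 × 0.543 = 11892
Group 2: 12700 × 0.943 = 11976
Group 3: 5800 × 0.951 = 5516
Group 4: 21900 × 0.927 = 20301
Group 5: 11200 × 0.929 = 10405
Group 6: 15200 × 0.923 = 14030
→ [11892, 11976, 5516, 20301, 10405, 14030]
Period 2:
Births: 5516 × 0.543 = 2995
Group 2: 11892 × 0.943 = 11214
Group 3: 11976 × 0.951 = 11389
Group 4: 5516 × 0.927 = 5113
Group 5: 20301 × 0.929 = 18860
Group 6: 10405 × 0.923 = 9604
→ [2995, 11214, 11389, 5113, 18860, 9604]
Scenario B total after 2 periods: 59175
Difference B − A = 59175 − 58391 = 784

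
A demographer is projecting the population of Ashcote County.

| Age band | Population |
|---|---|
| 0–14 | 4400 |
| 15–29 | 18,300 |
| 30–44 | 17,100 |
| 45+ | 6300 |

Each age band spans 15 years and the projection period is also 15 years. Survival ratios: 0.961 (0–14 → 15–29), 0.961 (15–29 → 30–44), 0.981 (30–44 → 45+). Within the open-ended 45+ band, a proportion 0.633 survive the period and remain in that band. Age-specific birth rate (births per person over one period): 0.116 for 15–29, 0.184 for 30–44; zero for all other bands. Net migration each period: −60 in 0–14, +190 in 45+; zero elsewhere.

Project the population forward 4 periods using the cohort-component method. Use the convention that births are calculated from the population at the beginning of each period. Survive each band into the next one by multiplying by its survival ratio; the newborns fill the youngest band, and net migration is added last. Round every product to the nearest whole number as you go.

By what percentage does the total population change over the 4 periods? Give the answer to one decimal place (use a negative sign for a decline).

After projecting period 1:
Births: 18300 × 0.116 = 2123  |  17100 × 0.184 = 3146 ⇒ total 5269
15–29: 4400 × 0.961 = 4228
30–44: 18300 × 0.961 = 17586
45+: 17100 × 0.981 + 6300 × 0.633 = 16775 + 3988 = 20763
Net migration: 0–14 − 60 → 5209; 45+ + 190 → 20953
Giving 5209 / 4228 / 17586 / 20953.
After projecting period 2:
Births: 4228 × 0.116 = 490  |  17586 × 0.184 = 3236 ⇒ total 3726
15–29: 5209 × 0.961 = 5006
30–44: 4228 × 0.961 = 4063
45+: 17586 × 0.981 + 20953 × 0.633 = 17252 + 13263 = 30515
Net migration: 0–14 − 60 → 3666; 45+ + 190 → 30705
Giving 3666 / 5006 / 4063 / 30705.
After projecting period 3:
Births: 5006 × 0.116 = 581  |  4063 × 0.184 = 748 ⇒ total 1329
15–29: 3666 × 0.961 = 3523
30–44: 5006 × 0.961 = 4811
45+: 4063 × 0.981 + 30705 × 0.633 = 3986 + 19436 = 23422
Net migration: 0–14 − 60 → 1269; 45+ + 190 → 23612
Giving 1269 / 3523 / 4811 / 23612.
After projecting period 4:
Births: 3523 × 0.116 = 409  |  4811 × 0.184 = 885 ⇒ total 1294
15–29: 1269 × 0.961 = 1220
30–44: 3523 × 0.961 = 3386
45+: 4811 × 0.981 + 23612 × 0.633 = 4720 + 14946 = 19666
Net migration: 0–14 − 60 → 1234; 45+ + 190 → 19856
Giving 1234 / 1220 / 3386 / 19856.
Total: 46100 → 25696; change = -20404; percentage change = -44.3%

-44.3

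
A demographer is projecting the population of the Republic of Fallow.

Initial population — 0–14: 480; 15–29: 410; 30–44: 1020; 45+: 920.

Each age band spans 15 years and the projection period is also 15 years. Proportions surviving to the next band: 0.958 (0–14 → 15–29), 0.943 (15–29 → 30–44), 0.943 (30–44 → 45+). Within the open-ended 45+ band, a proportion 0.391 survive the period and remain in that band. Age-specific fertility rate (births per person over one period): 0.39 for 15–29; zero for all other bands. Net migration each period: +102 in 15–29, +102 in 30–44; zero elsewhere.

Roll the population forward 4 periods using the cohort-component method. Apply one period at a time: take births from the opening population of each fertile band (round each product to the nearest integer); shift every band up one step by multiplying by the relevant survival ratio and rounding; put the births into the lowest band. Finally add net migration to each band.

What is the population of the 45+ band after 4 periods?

705

Call the groups 1 to 4, youngest first.
— Period 1 —
Births: 410 × 0.39 = 160
Group 2: 480 × 0.958 = 460
Group 3: 410 × 0.943 = 387
Group 4: 1020 × 0.943 + 920 × 0.391 = 962 + 360 = 1322
Net migration: Group 2 + 102 → 562; Group 3 + 102 → 489
End of period: [160, 562, 489, 1322]
— Period 2 —
Births: 562 × 0.39 = 219
Group 2: 160 × 0.958 = 153
Group 3: 562 × 0.943 = 530
Group 4: 489 × 0.943 + 1322 × 0.391 = 461 + 517 = 978
Net migration: Group 2 + 102 → 255; Group 3 + 102 → 632
End of period: [219, 255, 632, 978]
— Period 3 —
Births: 255 × 0.39 = 99
Group 2: 219 × 0.958 = 210
Group 3: 255 × 0.943 = 240
Group 4: 632 × 0.943 + 978 × 0.391 = 596 + 382 = 978
Net migration: Group 2 + 102 → 312; Group 3 + 102 → 342
End of period: [99, 312, 342, 978]
— Period 4 —
Births: 312 × 0.39 = 122
Group 2: 99 × 0.958 = 95
Group 3: 312 × 0.943 = 294
Group 4: 342 × 0.943 + 978 × 0.391 = 323 + 382 = 705
Net migration: Group 2 + 102 → 197; Group 3 + 102 → 396
End of period: [122, 197, 396, 705]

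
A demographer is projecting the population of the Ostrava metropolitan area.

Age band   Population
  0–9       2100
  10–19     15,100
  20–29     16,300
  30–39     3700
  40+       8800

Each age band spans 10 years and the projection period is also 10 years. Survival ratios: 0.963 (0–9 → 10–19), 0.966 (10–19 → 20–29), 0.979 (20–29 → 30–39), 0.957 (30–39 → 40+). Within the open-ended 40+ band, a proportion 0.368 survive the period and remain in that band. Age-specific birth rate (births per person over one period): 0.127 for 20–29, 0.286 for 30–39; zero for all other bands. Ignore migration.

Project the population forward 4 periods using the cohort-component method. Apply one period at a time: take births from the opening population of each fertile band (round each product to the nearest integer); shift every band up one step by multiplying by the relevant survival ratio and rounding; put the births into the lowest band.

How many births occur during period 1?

3128

Period 1:
Births: 16300 * 0.127 = 2070  |  3700 * 0.286 = 1058 → total 3128
10–19: 2100 * 0.963 = 2022
20–29: 15100 * 0.966 = 14587
30–39: 16300 * 0.979 = 15958
40+: 3700 * 0.957 + 8800 * 0.368 = 3541 + 3238 = 6779
Giving 3128 / 2022 / 14587 / 15958 / 6779.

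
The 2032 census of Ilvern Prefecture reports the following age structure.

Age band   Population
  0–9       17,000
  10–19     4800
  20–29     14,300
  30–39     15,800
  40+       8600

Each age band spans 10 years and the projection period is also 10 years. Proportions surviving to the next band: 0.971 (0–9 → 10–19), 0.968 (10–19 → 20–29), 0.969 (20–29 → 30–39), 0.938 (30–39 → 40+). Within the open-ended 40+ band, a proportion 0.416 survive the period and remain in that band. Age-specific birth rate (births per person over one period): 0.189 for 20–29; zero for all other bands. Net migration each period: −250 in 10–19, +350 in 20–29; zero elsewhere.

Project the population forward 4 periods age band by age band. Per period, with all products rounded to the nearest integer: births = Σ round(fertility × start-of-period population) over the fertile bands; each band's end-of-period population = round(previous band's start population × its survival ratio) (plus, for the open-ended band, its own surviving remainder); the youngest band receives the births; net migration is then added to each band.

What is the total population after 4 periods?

26851

Call the groups 1 to 5, youngest first.
Period 1:
Births: 14300 * 0.189 = 2703
Group 2: 17000 * 0.971 = 16507
Group 3: 4800 * 0.968 = 4646
Group 4: 14300 * 0.969 = 13857
Group 5: 15800 * 0.938 + 8600 * 0.416 = 14820 + 3578 = 18398
Net migration: Group 2 − 250 → 16257; Group 3 + 350 → 4996
→ [2703, 16257, 4996, 13857, 18398]
Period 2:
Births: 4996 * 0.189 = 944
Group 2: 2703 * 0.971 = 2625
Group 3: 16257 * 0.968 = 15737
Group 4: 4996 * 0.969 = 4841
Group 5: 13857 * 0.938 + 18398 * 0.416 = 12998 + 7654 = 20652
Net migration: Group 2 − 250 → 2375; Group 3 + 350 → 16087
→ [944, 2375, 16087, 4841, 20652]
Period 3:
Births: 16087 * 0.189 = 3040
Group 2: 944 * 0.971 = 917
Group 3: 2375 * 0.968 = 2299
Group 4: 16087 * 0.969 = 15588
Group 5: 4841 * 0.938 + 20652 * 0.416 = 4541 + 8591 = 13132
Net migration: Group 2 − 250 → 667; Group 3 + 350 → 2649
→ [3040, 667, 2649, 15588, 13132]
Period 4:
Births: 2649 * 0.189 = 501
Group 2: 3040 * 0.971 = 2952
Group 3: 667 * 0.968 = 646
Group 4: 2649 * 0.969 = 2567
Group 5: 15588 * 0.938 + 13132 * 0.416 = 14622 + 5463 = 20085
Net migration: Group 2 − 250 → 2702; Group 3 + 350 → 996
→ [501, 2702, 996, 2567, 20085]
Total after period 4: 501 + 2702 + 996 + 2567 + 20085 = 26851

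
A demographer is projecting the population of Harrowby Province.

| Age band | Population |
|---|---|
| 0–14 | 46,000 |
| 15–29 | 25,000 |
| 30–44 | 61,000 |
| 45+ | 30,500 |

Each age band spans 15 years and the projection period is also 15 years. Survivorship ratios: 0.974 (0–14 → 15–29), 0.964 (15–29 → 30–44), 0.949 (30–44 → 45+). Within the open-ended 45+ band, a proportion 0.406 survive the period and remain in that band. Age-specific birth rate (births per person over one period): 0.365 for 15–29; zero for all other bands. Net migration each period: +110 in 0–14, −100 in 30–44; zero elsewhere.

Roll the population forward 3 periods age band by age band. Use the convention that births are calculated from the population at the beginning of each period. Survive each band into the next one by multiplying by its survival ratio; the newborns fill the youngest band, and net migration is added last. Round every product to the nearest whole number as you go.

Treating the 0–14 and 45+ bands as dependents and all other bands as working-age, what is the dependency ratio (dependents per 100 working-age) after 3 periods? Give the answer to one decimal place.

[period 1]
Births: 25000 × 0.365 = 9125
15–29: 46000 × 0.974 = 44804
30–44: 25000 × 0.964 = 24100
45+: 61000 × 0.949 + 30500 × 0.406 = 57889 + 12383 = 70272
Net migration: 0–14 + 110 → 9235; 30–44 − 100 → 24000
End of period: [9235, 44804, 24000, 70272]
[period 2]
Births: 44804 × 0.365 = 16353
15–29: 9235 × 0.974 = 8995
30–44: 44804 × 0.964 = 43191
45+: 24000 × 0.949 + 70272 × 0.406 = 22776 + 28530 = 51306
Net migration: 0–14 + 110 → 16463; 30–44 − 100 → 43091
End of period: [16463, 8995, 43091, 51306]
[period 3]
Births: 8995 × 0.365 = 3283
15–29: 16463 × 0.974 = 16035
30–44: 8995 × 0.964 = 8671
45+: 43091 × 0.949 + 51306 × 0.406 = 40893 + 20830 = 61723
Net migration: 0–14 + 110 → 3393; 30–44 − 100 → 8571
End of period: [3393, 16035, 8571, 61723]
Dependents (band 0–14 + band 45+) = 3393 + 61723 = 65116; working-age = 24606; ratio = 65116/24606 × 100 = 264.6

264.6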